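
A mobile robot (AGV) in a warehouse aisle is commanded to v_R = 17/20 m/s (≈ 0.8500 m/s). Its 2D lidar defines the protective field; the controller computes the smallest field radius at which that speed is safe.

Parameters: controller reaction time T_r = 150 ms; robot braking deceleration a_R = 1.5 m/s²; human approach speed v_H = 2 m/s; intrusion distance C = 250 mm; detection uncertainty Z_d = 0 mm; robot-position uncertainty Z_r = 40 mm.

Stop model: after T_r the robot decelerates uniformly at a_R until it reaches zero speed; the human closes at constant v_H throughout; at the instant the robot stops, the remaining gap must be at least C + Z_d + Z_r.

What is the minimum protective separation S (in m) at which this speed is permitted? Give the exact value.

T_s = v_R/a_R = (17/20)/(3/2) = 0.5667 s
reaction-phase robot travel = 0.8500·0.1500 = 0.1275 m
robot covers 0.8500·0.5667 − ½·1.5000·0.5667² = 0.2408 m while stopping
human over T_r+T_s: 2.0000·(0.1500+0.5667) = 1.4333 m
residual clearance needed = 0.2500+0.0000+0.0400 = 0.2900 m
S_min ≈ 0.1275+0.2408+1.4333+0.2900  ⇒  S_min = 251/120 m

S_min = 251/120 m = 2.0917 m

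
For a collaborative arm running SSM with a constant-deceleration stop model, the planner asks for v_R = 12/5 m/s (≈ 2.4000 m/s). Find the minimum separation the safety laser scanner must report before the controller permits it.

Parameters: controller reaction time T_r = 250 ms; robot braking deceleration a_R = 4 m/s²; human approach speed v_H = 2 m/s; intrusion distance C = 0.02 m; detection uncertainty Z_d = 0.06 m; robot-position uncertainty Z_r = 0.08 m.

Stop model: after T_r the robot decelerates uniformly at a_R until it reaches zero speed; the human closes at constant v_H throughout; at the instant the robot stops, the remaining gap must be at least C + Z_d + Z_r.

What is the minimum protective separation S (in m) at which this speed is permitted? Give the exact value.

stop time T_s = (12/5)/4 = 0.6000 s
robot in T_r: 2.4000·0.2500 = 0.6000 m
robot under decel: 2.4000²/(2·4.0000) = 0.7200 m
person approaches 2.0000·(0.2500+0.6000) = 1.7000 m
C+Z_d+Z_r = 0.0200+0.0600+0.0800 = 0.1600 m
S_min ≈ 0.6000+0.7200+1.7000+0.1600  ⇒  S_min = 159/50 m

S_min = 159/50 m = 3.1800 m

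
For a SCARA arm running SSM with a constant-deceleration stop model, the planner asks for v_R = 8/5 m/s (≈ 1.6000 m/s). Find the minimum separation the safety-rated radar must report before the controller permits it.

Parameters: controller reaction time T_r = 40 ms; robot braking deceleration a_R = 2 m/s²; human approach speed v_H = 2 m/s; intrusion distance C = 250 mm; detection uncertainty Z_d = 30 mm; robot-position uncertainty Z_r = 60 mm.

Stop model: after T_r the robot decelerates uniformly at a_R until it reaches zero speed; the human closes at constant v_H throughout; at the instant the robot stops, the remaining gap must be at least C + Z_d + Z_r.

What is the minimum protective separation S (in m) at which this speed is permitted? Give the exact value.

stop time T_s = (8/5)/2 = 0.8000 s
reaction-phase robot travel = 1.6000·0.0400 = 0.0640 m
braking distance = 1.6000²/(2·2.0000) = 0.6400 m
human closes 2.0000·0.8400 = 1.6800 m
residual clearance needed = 0.2500+0.0300+0.0600 = 0.3400 m
S_min ≈ 0.0640+0.6400+1.6800+0.3400  ⇒  S_min = 681/250 m

S_min = 681/250 m = 2.7240 m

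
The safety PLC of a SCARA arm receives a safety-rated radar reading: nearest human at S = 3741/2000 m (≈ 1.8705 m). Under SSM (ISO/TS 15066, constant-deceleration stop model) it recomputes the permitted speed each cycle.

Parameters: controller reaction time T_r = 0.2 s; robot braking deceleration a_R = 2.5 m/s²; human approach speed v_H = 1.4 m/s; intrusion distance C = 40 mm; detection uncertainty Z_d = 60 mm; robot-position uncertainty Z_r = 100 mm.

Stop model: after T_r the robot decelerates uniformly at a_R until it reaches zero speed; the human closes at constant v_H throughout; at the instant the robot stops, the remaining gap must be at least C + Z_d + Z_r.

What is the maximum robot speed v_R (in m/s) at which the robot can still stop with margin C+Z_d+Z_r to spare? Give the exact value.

v_R_max = 27/20 m/s = 1.3500 m/s

at the boundary: (1/5)·v² + (19/25)·v + (-2781/2000) = 0
  disc = (19/25)² − 4·(1/5)·(-2781/2000) = 169/100 ; √disc = 13/10
  v_R = (−(19/25) + 13/10) / (2·(1/5)) = 27/20 m/s
check:
braking lasts T_s = (27/20)/(5/2) = 0.5400 s
robot covers v_R·T_r = 1.3500·0.2000 = 0.2700 m before braking
braking distance = 1.3500²/(2·2.5000) = 0.3645 m
human over T_r+T_s: 1.4000·(0.2000+0.5400) = 1.0360 m
residual clearance needed = 0.0400+0.0600+0.1000 = 0.2000 m
sum ≈ 0.2700+0.3645+1.0360+0.2000 ≈ 1.8705 m = S ✓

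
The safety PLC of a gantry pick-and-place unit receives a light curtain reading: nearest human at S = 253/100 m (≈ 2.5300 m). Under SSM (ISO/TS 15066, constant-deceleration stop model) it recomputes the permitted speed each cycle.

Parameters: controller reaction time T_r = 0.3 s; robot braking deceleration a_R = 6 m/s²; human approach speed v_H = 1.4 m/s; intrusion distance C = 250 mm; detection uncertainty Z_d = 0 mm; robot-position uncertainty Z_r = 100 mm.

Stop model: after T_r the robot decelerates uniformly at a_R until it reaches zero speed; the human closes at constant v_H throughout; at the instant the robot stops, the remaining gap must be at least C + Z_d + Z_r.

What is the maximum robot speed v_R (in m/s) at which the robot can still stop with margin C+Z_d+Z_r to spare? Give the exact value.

quadratic (1/12)·v² + (8/15)·v + (-44/25) = 0
  disc = (8/15)² − 4·(1/12)·(-44/25) = 196/225 ; √disc = 14/15
  v_R = (−(8/15) + 14/15) / (2·(1/12)) = 12/5 m/s
check:
T_s = v_R/a_R = (12/5)/6 = 0.4000 s
reaction-phase robot travel = 2.4000·0.3000 = 0.7200 m
robot covers 2.4000·0.4000 − ½·6.0000·0.4000² = 0.4800 m while stopping
person approaches 1.4000·(0.3000+0.4000) = 0.9800 m
margins: 0.2500+0.0000+0.1000 = 0.3500 m
sum ≈ 0.7200+0.4800+0.9800+0.3500 ≈ 2.5300 m = S ✓

v_R_max = 12/5 m/s = 2.4000 m/s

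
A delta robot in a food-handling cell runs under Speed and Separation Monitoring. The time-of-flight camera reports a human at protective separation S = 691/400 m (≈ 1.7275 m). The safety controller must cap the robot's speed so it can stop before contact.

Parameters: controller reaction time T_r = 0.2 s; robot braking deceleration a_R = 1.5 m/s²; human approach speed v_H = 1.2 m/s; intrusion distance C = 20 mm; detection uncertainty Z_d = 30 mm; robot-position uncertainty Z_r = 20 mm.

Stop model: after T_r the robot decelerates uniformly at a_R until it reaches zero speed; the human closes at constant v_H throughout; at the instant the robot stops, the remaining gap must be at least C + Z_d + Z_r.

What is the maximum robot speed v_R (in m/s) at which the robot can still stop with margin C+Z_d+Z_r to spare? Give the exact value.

v_R_max = 21/20 m/s = 1.0500 m/s

quadratic (1/3)·v² + (1)·v + (-567/400) = 0
  disc = (1)² − 4·(1/3)·(-567/400) = 289/100 ; √disc = 17/10
  v_R = (−(1) + 17/10) / (2·(1/3)) = 21/20 m/s
check:
stop time T_s = (21/20)/(3/2) = 0.7000 s
robot in T_r: 1.0500·0.2000 = 0.2100 m
robot covers 1.0500·0.7000 − ½·1.5000·0.7000² = 0.3675 m while stopping
human over T_r+T_s: 1.2000·(0.2000+0.7000) = 1.0800 m
margins: 0.0200+0.0300+0.0200 = 0.0700 m
sum ≈ 0.2100+0.3675+1.0800+0.0700 ≈ 1.7275 m = S ✓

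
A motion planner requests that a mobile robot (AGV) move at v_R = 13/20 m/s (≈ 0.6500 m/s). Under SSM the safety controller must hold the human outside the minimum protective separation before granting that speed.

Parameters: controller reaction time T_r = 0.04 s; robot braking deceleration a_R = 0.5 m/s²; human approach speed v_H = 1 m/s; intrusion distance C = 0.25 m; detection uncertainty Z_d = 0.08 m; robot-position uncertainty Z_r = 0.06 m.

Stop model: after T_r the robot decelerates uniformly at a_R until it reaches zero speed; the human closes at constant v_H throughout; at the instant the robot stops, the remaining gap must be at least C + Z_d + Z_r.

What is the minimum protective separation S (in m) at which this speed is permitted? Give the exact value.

S_min = 4357/2000 m = 2.1785 m

braking lasts T_s = (13/20)/(1/2) = 1.3000 s
robot in T_r: 0.6500·0.0400 = 0.0260 m
braking distance = 0.6500²/(2·0.5000) = 0.4225 m
person approaches 1.0000·(0.0400+1.3000) = 1.3400 m
margins: 0.2500+0.0800+0.0600 = 0.3900 m
S_min ≈ 0.0260+0.4225+1.3400+0.3900  ⇒  S_min = 4357/2000 m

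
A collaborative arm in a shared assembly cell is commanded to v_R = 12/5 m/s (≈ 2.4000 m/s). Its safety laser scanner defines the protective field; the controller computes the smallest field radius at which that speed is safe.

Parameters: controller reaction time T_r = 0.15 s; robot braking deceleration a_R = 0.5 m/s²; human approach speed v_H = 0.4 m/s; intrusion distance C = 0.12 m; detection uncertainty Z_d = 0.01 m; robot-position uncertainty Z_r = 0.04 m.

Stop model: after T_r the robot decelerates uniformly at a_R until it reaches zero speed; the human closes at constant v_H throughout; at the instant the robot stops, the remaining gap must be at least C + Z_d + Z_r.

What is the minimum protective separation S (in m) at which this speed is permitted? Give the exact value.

T_s = v_R/a_R = (12/5)/(1/2) = 4.8000 s
reaction-phase robot travel = 2.4000·0.1500 = 0.3600 m
robot covers 2.4000·4.8000 − ½·0.5000·4.8000² = 5.7600 m while stopping
person approaches 0.4000·(0.1500+4.8000) = 1.9800 m
C+Z_d+Z_r = 0.1200+0.0100+0.0400 = 0.1700 m
S_min ≈ 0.3600+5.7600+1.9800+0.1700  ⇒  S_min = 827/100 m

S_min = 827/100 m = 8.2700 m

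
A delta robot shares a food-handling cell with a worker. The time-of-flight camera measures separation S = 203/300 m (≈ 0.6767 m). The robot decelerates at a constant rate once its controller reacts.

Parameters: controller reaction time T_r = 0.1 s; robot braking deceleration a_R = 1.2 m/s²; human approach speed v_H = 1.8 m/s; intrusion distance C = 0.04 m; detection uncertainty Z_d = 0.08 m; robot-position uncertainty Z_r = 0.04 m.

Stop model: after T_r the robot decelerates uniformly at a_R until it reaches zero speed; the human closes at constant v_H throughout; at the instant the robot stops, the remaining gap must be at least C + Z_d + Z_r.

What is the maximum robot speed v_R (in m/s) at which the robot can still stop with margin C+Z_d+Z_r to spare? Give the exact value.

v_R_max = 1/5 m/s = 0.2000 m/s

quadratic (5/12)·v² + (8/5)·v + (-101/300) = 0
  disc = (8/5)² − 4·(5/12)·(-101/300) = 2809/900 ; √disc = 53/30
  v_R = (−(8/5) + 53/30) / (2·(5/12)) = 1/5 m/s
check:
braking lasts T_s = (1/5)/(6/5) = 0.1667 s
robot covers v_R·T_r = 0.2000·0.1000 = 0.0200 m before braking
braking distance = 0.2000²/(2·1.2000) = 0.0167 m
human closes 1.8000·0.2667 = 0.4800 m
C+Z_d+Z_r = 0.0400+0.0800+0.0400 = 0.1600 m
sum ≈ 0.0200+0.0167+0.4800+0.1600 ≈ 0.6767 m = S ✓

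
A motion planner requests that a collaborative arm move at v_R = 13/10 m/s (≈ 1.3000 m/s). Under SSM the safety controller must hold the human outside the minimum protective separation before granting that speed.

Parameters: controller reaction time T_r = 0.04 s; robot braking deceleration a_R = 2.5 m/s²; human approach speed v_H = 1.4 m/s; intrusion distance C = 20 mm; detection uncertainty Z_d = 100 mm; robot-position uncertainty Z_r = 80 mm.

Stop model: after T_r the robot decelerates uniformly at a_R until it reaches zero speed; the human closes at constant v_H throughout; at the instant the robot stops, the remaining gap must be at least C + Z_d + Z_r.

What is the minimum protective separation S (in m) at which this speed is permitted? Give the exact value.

braking lasts T_s = (13/10)/(5/2) = 0.5200 s
robot in T_r: 1.3000·0.0400 = 0.0520 m
braking distance = 1.3000²/(2·2.5000) = 0.3380 m
human over T_r+T_s: 1.4000·(0.0400+0.5200) = 0.7840 m
margins: 0.0200+0.1000+0.0800 = 0.2000 m
S_min ≈ 0.0520+0.3380+0.7840+0.2000  ⇒  S_min = 687/500 m

S_min = 687/500 m = 1.3740 m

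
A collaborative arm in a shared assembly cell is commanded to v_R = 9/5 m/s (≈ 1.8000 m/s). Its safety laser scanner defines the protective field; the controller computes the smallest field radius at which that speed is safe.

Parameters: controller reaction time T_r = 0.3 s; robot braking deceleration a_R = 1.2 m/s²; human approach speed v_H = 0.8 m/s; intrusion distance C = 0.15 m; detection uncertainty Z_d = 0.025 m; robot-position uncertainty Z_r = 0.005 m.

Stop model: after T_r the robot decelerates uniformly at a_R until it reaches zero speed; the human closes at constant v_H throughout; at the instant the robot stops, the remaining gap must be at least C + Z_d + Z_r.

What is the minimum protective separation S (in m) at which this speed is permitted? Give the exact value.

stop time T_s = (9/5)/(6/5) = 1.5000 s
reaction-phase robot travel = 1.8000·0.3000 = 0.5400 m
robot under decel: 1.8000²/(2·1.2000) = 1.3500 m
human over T_r+T_s: 0.8000·(0.3000+1.5000) = 1.4400 m
margins: 0.1500+0.0250+0.0050 = 0.1800 m
S_min ≈ 0.5400+1.3500+1.4400+0.1800  ⇒  S_min = 351/100 m

S_min = 351/100 m = 3.5100 m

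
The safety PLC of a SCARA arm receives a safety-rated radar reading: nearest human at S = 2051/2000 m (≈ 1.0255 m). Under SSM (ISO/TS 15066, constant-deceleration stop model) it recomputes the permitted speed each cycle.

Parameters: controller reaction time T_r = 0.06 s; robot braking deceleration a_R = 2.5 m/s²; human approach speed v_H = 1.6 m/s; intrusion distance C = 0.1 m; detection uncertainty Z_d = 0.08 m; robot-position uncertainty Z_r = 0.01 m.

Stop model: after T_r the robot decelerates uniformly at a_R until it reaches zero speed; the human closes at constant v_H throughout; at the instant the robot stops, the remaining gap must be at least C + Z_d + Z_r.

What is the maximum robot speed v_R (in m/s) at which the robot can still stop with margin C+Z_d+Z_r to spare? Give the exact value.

v_R_max = 17/20 m/s = 0.8500 m/s

collect terms ⇒ (1/5)·v_R² + (7/10)·v_R + (-1479/2000) = 0
  disc = (7/10)² − 4·(1/5)·(-1479/2000) = 676/625 ; √disc = 26/25
  v_R = (−(7/10) + 26/25) / (2·(1/5)) = 17/20 m/s
check:
T_s = v_R/a_R = (17/20)/(5/2) = 0.3400 s
reaction-phase robot travel = 0.8500·0.0600 = 0.0510 m
braking distance = 0.8500²/(2·2.5000) = 0.1445 m
human closes 1.6000·0.4000 = 0.6400 m
C+Z_d+Z_r = 0.1000+0.0800+0.0100 = 0.1900 m
sum ≈ 0.0510+0.1445+0.6400+0.1900 ≈ 1.0255 m = S ✓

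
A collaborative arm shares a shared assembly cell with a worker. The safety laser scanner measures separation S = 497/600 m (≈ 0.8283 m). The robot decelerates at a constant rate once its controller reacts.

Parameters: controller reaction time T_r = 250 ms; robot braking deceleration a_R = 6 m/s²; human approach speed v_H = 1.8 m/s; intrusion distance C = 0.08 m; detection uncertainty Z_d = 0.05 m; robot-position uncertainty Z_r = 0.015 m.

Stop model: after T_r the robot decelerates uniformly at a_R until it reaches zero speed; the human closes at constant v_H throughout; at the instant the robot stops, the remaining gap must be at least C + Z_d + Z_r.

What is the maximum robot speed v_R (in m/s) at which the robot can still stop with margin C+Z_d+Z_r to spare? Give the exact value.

at the boundary: (1/12)·v² + (11/20)·v + (-7/30) = 0
  disc = (11/20)² − 4·(1/12)·(-7/30) = 1369/3600 ; √disc = 37/60
  v_R = (−(11/20) + 37/60) / (2·(1/12)) = 2/5 m/s
check:
stop time T_s = (2/5)/6 = 0.0667 s
reaction-phase robot travel = 0.4000·0.2500 = 0.1000 m
robot under decel: 0.4000²/(2·6.0000) = 0.0133 m
human over T_r+T_s: 1.8000·(0.2500+0.0667) = 0.5700 m
residual clearance needed = 0.0800+0.0500+0.0150 = 0.1450 m
sum ≈ 0.1000+0.0133+0.5700+0.1450 ≈ 0.8283 m = S ✓

v_R_max = 2/5 m/s = 0.4000 m/s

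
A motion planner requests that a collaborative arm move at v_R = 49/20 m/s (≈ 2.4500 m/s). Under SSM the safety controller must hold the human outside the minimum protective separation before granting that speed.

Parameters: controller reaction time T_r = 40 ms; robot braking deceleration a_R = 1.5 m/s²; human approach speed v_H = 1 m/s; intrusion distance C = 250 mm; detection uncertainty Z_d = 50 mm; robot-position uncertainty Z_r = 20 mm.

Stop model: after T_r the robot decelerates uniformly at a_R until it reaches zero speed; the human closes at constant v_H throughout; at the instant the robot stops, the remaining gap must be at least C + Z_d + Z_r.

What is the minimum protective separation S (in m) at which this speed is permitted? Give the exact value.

S_min = 24553/6000 m = 4.0922 m

braking lasts T_s = (49/20)/(3/2) = 1.6333 s
reaction-phase robot travel = 2.4500·0.0400 = 0.0980 m
robot under decel: 2.4500²/(2·1.5000) = 2.0008 m
human closes 1.0000·1.6733 = 1.6733 m
margins: 0.2500+0.0500+0.0200 = 0.3200 m
S_min ≈ 0.0980+2.0008+1.6733+0.3200  ⇒  S_min = 24553/6000 m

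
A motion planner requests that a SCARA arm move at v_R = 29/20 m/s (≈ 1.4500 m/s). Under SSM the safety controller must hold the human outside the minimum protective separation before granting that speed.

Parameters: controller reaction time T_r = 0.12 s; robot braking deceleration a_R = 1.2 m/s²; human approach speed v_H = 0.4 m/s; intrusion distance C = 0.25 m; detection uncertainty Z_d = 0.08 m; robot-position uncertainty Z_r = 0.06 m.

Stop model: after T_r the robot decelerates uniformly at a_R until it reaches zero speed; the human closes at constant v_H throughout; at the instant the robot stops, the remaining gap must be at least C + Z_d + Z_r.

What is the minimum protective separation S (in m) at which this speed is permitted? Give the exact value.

stop time T_s = (29/20)/(6/5) = 1.2083 s
robot in T_r: 1.4500·0.1200 = 0.1740 m
robot under decel: 1.4500²/(2·1.2000) = 0.8760 m
human over T_r+T_s: 0.4000·(0.1200+1.2083) = 0.5313 m
residual clearance needed = 0.2500+0.0800+0.0600 = 0.3900 m
S_min ≈ 0.1740+0.8760+0.5313+0.3900  ⇒  S_min = 15771/8000 m

S_min = 15771/8000 m = 1.9714 m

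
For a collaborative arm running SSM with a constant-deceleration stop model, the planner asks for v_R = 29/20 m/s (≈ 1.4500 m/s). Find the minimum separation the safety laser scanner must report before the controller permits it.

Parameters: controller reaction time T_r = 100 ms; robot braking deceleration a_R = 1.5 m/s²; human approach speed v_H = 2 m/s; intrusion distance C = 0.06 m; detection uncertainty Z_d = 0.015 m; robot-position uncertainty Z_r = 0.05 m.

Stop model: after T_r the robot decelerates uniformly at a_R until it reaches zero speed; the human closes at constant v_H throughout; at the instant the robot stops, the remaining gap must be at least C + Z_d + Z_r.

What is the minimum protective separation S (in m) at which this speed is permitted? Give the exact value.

braking lasts T_s = (29/20)/(3/2) = 0.9667 s
robot covers v_R·T_r = 1.4500·0.1000 = 0.1450 m before braking
robot under decel: 1.4500²/(2·1.5000) = 0.7008 m
human closes 2.0000·1.0667 = 2.1333 m
margins: 0.0600+0.0150+0.0500 = 0.1250 m
S_min ≈ 0.1450+0.7008+2.1333+0.1250  ⇒  S_min = 149/48 m

S_min = 149/48 m = 3.1042 m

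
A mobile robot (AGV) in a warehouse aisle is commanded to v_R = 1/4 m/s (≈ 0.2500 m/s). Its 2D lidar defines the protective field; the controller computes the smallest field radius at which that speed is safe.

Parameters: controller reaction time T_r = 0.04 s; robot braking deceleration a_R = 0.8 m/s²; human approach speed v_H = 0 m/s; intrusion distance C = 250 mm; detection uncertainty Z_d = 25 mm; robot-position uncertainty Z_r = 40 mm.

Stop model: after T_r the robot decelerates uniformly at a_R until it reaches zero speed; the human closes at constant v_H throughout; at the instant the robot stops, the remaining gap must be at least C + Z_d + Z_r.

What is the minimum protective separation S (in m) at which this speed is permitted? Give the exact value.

S_min = 233/640 m = 0.3641 m

braking lasts T_s = (1/4)/(4/5) = 0.3125 s
reaction-phase robot travel = 0.2500·0.0400 = 0.0100 m
robot covers 0.2500·0.3125 − ½·0.8000·0.3125² = 0.0391 m while stopping
human closes 0.0000·0.3525 = 0.0000 m
residual clearance needed = 0.2500+0.0250+0.0400 = 0.3150 m
S_min ≈ 0.0100+0.0391+0.0000+0.3150  ⇒  S_min = 233/640 m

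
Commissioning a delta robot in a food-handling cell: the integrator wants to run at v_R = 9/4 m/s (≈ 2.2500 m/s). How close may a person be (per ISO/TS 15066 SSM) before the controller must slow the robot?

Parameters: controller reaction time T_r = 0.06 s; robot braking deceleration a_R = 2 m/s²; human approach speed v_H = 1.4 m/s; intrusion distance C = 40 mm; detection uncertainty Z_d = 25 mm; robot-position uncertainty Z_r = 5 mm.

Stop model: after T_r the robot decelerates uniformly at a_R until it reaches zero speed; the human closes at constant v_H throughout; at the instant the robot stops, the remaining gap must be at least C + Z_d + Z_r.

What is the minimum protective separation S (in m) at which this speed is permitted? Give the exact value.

braking lasts T_s = (9/4)/2 = 1.1250 s
reaction-phase robot travel = 2.2500·0.0600 = 0.1350 m
braking distance = 2.2500²/(2·2.0000) = 1.2656 m
person approaches 1.4000·(0.0600+1.1250) = 1.6590 m
residual clearance needed = 0.0400+0.0250+0.0050 = 0.0700 m
S_min ≈ 0.1350+1.2656+1.6590+0.0700  ⇒  S_min = 25037/8000 m

S_min = 25037/8000 m = 3.1296 m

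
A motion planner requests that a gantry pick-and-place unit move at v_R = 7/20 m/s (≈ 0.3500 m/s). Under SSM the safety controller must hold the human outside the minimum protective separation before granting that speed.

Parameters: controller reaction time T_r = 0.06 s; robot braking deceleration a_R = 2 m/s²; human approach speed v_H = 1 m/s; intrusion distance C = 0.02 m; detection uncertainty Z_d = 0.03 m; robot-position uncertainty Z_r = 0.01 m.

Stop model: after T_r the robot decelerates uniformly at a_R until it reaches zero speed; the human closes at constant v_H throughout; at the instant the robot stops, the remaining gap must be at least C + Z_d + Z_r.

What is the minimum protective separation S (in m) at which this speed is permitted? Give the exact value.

stop time T_s = (7/20)/2 = 0.1750 s
robot in T_r: 0.3500·0.0600 = 0.0210 m
braking distance = 0.3500²/(2·2.0000) = 0.0306 m
person approaches 1.0000·(0.0600+0.1750) = 0.2350 m
margins: 0.0200+0.0300+0.0100 = 0.0600 m
S_min ≈ 0.0210+0.0306+0.2350+0.0600  ⇒  S_min = 2773/8000 m

S_min = 2773/8000 m = 0.3466 m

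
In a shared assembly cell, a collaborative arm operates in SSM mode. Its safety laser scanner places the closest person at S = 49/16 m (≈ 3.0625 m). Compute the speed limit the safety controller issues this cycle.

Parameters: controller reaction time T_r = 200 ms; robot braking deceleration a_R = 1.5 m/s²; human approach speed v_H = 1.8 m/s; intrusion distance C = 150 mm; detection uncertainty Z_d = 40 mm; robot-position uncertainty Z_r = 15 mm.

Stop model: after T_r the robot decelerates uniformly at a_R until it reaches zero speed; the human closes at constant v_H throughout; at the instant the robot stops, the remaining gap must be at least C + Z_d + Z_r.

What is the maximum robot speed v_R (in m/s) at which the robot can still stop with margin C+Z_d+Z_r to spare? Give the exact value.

v_R_max = 27/20 m/s = 1.3500 m/s

collect terms ⇒ (1/3)·v_R² + (7/5)·v_R + (-999/400) = 0
  disc = (7/5)² − 4·(1/3)·(-999/400) = 529/100 ; √disc = 23/10
  v_R = (−(7/5) + 23/10) / (2·(1/3)) = 27/20 m/s
check:
braking lasts T_s = (27/20)/(3/2) = 0.9000 s
reaction-phase robot travel = 1.3500·0.2000 = 0.2700 m
robot covers 1.3500·0.9000 − ½·1.5000·0.9000² = 0.6075 m while stopping
human closes 1.8000·1.1000 = 1.9800 m
C+Z_d+Z_r = 0.1500+0.0400+0.0150 = 0.2050 m
sum ≈ 0.2700+0.6075+1.9800+0.2050 ≈ 3.0625 m = S ✓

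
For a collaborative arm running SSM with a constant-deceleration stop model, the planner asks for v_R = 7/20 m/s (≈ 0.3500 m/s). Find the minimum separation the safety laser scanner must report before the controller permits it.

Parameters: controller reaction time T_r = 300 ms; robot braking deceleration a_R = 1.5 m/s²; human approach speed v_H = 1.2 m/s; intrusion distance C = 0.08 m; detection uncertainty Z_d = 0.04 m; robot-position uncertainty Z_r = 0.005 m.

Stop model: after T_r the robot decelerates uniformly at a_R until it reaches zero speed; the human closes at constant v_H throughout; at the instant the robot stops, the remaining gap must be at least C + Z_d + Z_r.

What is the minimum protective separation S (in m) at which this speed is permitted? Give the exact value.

T_s = v_R/a_R = (7/20)/(3/2) = 0.2333 s
reaction-phase robot travel = 0.3500·0.3000 = 0.1050 m
robot under decel: 0.3500²/(2·1.5000) = 0.0408 m
human closes 1.2000·0.5333 = 0.6400 m
residual clearance needed = 0.0800+0.0400+0.0050 = 0.1250 m
S_min ≈ 0.1050+0.0408+0.6400+0.1250  ⇒  S_min = 1093/1200 m

S_min = 1093/1200 m = 0.9108 m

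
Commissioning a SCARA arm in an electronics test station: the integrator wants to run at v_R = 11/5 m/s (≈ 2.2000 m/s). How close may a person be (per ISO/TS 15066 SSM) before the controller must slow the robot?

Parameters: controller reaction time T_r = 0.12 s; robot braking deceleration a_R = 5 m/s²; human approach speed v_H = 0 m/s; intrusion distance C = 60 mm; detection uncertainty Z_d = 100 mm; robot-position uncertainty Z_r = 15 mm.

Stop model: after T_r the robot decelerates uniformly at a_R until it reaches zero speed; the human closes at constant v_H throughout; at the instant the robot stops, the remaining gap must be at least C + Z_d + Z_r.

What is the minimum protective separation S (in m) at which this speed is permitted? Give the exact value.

braking lasts T_s = (11/5)/5 = 0.4400 s
robot covers v_R·T_r = 2.2000·0.1200 = 0.2640 m before braking
robot under decel: 2.2000²/(2·5.0000) = 0.4840 m
human over T_r+T_s: 0.0000·(0.1200+0.4400) = 0.0000 m
residual clearance needed = 0.0600+0.1000+0.0150 = 0.1750 m
S_min ≈ 0.2640+0.4840+0.0000+0.1750  ⇒  S_min = 923/1000 m

S_min = 923/1000 m = 0.9230 m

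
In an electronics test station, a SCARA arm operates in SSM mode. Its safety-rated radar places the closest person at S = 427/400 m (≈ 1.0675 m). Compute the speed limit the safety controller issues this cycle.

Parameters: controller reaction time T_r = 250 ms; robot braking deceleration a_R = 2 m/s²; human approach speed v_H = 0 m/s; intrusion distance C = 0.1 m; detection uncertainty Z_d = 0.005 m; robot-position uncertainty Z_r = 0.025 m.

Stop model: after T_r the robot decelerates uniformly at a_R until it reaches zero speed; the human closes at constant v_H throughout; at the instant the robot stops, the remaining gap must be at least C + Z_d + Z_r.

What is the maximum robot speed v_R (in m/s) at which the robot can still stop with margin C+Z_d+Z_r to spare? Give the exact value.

v_R_max = 3/2 m/s = 1.5000 m/s

at the boundary: (1/4)·v² + (1/4)·v + (-15/16) = 0
  disc = (1/4)² − 4·(1/4)·(-15/16) = 1 ; √disc = 1
  v_R = (−(1/4) + 1) / (2·(1/4)) = 3/2 m/s
check:
braking lasts T_s = (3/2)/2 = 0.7500 s
robot in T_r: 1.5000·0.2500 = 0.3750 m
robot covers 1.5000·0.7500 − ½·2.0000·0.7500² = 0.5625 m while stopping
human closes 0.0000·1.0000 = 0.0000 m
C+Z_d+Z_r = 0.1000+0.0050+0.0250 = 0.1300 m
sum ≈ 0.3750+0.5625+0.0000+0.1300 ≈ 1.0675 m = S ✓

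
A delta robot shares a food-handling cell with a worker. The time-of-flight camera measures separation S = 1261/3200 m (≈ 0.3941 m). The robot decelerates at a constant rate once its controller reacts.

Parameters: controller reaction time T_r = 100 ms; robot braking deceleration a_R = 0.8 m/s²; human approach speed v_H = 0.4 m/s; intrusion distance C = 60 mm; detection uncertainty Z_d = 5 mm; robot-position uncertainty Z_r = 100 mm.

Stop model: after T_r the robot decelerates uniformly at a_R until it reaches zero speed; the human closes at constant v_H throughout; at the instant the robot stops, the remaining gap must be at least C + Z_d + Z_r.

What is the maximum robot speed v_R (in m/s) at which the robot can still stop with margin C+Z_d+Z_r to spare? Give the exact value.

collect terms ⇒ (5/8)·v_R² + (3/5)·v_R + (-121/640) = 0
  disc = (3/5)² − 4·(5/8)·(-121/640) = 5329/6400 ; √disc = 73/80
  v_R = (−(3/5) + 73/80) / (2·(5/8)) = 1/4 m/s
check:
T_s = v_R/a_R = (1/4)/(4/5) = 0.3125 s
reaction-phase robot travel = 0.2500·0.1000 = 0.0250 m
braking distance = 0.2500²/(2·0.8000) = 0.0391 m
human over T_r+T_s: 0.4000·(0.1000+0.3125) = 0.1650 m
residual clearance needed = 0.0600+0.0050+0.1000 = 0.1650 m
sum ≈ 0.0250+0.0391+0.1650+0.1650 ≈ 0.3941 m = S ✓

v_R_max = 1/4 m/s = 0.2500 m/s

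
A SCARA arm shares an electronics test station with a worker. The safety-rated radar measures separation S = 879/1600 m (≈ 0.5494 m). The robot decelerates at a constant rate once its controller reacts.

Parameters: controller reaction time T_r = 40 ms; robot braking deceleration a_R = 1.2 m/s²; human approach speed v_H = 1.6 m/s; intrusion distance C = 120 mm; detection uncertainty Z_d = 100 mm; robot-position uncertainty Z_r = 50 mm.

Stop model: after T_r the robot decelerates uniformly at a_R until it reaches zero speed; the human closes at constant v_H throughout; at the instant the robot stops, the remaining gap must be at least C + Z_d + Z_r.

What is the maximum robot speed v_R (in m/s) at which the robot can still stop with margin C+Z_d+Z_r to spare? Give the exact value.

collect terms ⇒ (5/12)·v_R² + (103/75)·v_R + (-1723/8000) = 0
  disc = (103/75)² − 4·(5/12)·(-1723/8000) = 808201/360000 ; √disc = 899/600
  v_R = (−(103/75) + 899/600) / (2·(5/12)) = 3/20 m/s
check:
T_s = v_R/a_R = (3/20)/(6/5) = 0.1250 s
robot covers v_R·T_r = 0.1500·0.0400 = 0.0060 m before braking
robot covers 0.1500·0.1250 − ½·1.2000·0.1250² = 0.0094 m while stopping
human over T_r+T_s: 1.6000·(0.0400+0.1250) = 0.2640 m
residual clearance needed = 0.1200+0.1000+0.0500 = 0.2700 m
sum ≈ 0.0060+0.0094+0.2640+0.2700 ≈ 0.5494 m = S ✓

v_R_max = 3/20 m/s = 0.1500 m/s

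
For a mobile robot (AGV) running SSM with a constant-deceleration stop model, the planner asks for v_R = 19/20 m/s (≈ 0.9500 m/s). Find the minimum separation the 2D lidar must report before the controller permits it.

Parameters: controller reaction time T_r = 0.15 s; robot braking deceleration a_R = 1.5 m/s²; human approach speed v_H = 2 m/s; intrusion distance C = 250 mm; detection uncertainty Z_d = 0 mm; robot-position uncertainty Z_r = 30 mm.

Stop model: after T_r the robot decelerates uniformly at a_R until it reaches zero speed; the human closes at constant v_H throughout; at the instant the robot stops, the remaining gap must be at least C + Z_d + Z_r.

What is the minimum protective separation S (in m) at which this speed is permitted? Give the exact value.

stop time T_s = (19/20)/(3/2) = 0.6333 s
reaction-phase robot travel = 0.9500·0.1500 = 0.1425 m
braking distance = 0.9500²/(2·1.5000) = 0.3008 m
person approaches 2.0000·(0.1500+0.6333) = 1.5667 m
C+Z_d+Z_r = 0.2500+0.0000+0.0300 = 0.2800 m
S_min ≈ 0.1425+0.3008+1.5667+0.2800  ⇒  S_min = 229/100 m

S_min = 229/100 m = 2.2900 m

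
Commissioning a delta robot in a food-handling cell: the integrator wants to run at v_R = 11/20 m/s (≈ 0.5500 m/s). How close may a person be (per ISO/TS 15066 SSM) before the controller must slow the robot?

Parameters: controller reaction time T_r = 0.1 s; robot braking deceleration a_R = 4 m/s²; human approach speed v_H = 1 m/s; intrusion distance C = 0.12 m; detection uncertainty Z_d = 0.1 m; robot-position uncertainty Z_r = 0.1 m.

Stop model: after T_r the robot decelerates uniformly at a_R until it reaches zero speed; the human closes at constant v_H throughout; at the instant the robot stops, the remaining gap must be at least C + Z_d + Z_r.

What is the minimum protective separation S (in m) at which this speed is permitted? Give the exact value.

T_s = v_R/a_R = (11/20)/4 = 0.1375 s
reaction-phase robot travel = 0.5500·0.1000 = 0.0550 m
braking distance = 0.5500²/(2·4.0000) = 0.0378 m
human over T_r+T_s: 1.0000·(0.1000+0.1375) = 0.2375 m
residual clearance needed = 0.1200+0.1000+0.1000 = 0.3200 m
S_min ≈ 0.0550+0.0378+0.2375+0.3200  ⇒  S_min = 2081/3200 m

S_min = 2081/3200 m = 0.6503 m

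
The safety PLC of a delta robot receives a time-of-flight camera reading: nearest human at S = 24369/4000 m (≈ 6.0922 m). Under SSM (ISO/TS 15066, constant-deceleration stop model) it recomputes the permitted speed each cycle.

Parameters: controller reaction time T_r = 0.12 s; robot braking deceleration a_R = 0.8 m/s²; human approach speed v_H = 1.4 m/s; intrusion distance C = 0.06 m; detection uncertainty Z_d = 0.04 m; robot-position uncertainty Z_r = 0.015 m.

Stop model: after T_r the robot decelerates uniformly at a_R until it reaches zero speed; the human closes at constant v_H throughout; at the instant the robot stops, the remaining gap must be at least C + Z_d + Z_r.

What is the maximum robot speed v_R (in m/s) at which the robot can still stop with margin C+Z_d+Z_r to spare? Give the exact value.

at the boundary: (5/8)·v² + (187/100)·v + (-23237/4000) = 0
  disc = (187/100)² − 4·(5/8)·(-23237/4000) = 720801/40000 ; √disc = 849/200
  v_R = (−(187/100) + 849/200) / (2·(5/8)) = 19/10 m/s
check:
T_s = v_R/a_R = (19/10)/(4/5) = 2.3750 s
reaction-phase robot travel = 1.9000·0.1200 = 0.2280 m
robot under decel: 1.9000²/(2·0.8000) = 2.2563 m
person approaches 1.4000·(0.1200+2.3750) = 3.4930 m
residual clearance needed = 0.0600+0.0400+0.0150 = 0.1150 m
sum ≈ 0.2280+2.2563+3.4930+0.1150 ≈ 6.0922 m = S ✓

v_R_max = 19/10 m/s = 1.9000 m/s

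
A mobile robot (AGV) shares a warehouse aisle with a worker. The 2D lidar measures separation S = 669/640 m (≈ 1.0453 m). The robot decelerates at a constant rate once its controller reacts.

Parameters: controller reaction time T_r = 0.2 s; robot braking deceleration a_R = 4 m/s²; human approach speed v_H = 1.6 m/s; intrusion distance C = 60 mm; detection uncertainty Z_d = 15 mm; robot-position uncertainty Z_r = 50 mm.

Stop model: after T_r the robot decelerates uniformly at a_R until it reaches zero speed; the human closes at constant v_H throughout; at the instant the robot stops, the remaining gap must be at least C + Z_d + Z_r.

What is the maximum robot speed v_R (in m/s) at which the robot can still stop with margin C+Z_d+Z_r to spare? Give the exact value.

v_R_max = 17/20 m/s = 0.8500 m/s

at the boundary: (1/8)·v² + (3/5)·v + (-1921/3200) = 0
  disc = (3/5)² − 4·(1/8)·(-1921/3200) = 169/256 ; √disc = 13/16
  v_R = (−(3/5) + 13/16) / (2·(1/8)) = 17/20 m/s
check:
stop time T_s = (17/20)/4 = 0.2125 s
robot in T_r: 0.8500·0.2000 = 0.1700 m
robot covers 0.8500·0.2125 − ½·4.0000·0.2125² = 0.0903 m while stopping
person approaches 1.6000·(0.2000+0.2125) = 0.6600 m
margins: 0.0600+0.0150+0.0500 = 0.1250 m
sum ≈ 0.1700+0.0903+0.6600+0.1250 ≈ 1.0453 m = S ✓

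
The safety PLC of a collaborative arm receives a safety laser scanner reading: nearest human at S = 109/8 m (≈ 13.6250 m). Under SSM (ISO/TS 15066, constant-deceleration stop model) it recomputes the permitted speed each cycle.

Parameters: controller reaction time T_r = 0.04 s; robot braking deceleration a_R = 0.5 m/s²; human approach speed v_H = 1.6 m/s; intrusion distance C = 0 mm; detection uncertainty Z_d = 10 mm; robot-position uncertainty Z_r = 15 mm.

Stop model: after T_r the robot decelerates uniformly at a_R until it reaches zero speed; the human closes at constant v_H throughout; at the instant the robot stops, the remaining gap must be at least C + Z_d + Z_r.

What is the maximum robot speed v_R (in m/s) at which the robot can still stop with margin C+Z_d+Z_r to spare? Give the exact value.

v_R_max = 12/5 m/s = 2.4000 m/s

at the boundary: (1)·v² + (81/25)·v + (-1692/125) = 0
  disc = (81/25)² − 4·(1)·(-1692/125) = 40401/625 ; √disc = 201/25
  v_R = (−(81/25) + 201/25) / (2·(1)) = 12/5 m/s
check:
T_s = v_R/a_R = (12/5)/(1/2) = 4.8000 s
robot covers v_R·T_r = 2.4000·0.0400 = 0.0960 m before braking
robot covers 2.4000·4.8000 − ½·0.5000·4.8000² = 5.7600 m while stopping
human closes 1.6000·4.8400 = 7.7440 m
margins: 0.0000+0.0100+0.0150 = 0.0250 m
sum ≈ 0.0960+5.7600+7.7440+0.0250 ≈ 13.6250 m = S ✓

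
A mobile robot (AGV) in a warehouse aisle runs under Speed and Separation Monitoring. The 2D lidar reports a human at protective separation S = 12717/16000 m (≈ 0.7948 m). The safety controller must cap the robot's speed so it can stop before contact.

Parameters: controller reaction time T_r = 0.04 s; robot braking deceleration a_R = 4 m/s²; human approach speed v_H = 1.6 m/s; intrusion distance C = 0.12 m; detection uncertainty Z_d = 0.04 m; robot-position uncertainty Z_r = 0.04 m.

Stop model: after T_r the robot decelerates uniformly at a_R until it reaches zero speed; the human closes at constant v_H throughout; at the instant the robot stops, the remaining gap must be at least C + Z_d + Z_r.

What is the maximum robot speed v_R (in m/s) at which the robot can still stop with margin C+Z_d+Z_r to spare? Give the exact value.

collect terms ⇒ (1/8)·v_R² + (11/25)·v_R + (-8493/16000) = 0
  disc = (11/25)² − 4·(1/8)·(-8493/16000) = 73441/160000 ; √disc = 271/400
  v_R = (−(11/25) + 271/400) / (2·(1/8)) = 19/20 m/s
check:
T_s = v_R/a_R = (19/20)/4 = 0.2375 s
reaction-phase robot travel = 0.9500·0.0400 = 0.0380 m
robot under decel: 0.9500²/(2·4.0000) = 0.1128 m
person approaches 1.6000·(0.0400+0.2375) = 0.4440 m
residual clearance needed = 0.1200+0.0400+0.0400 = 0.2000 m
sum ≈ 0.0380+0.1128+0.4440+0.2000 ≈ 0.7948 m = S ✓

v_R_max = 19/20 m/s = 0.9500 m/s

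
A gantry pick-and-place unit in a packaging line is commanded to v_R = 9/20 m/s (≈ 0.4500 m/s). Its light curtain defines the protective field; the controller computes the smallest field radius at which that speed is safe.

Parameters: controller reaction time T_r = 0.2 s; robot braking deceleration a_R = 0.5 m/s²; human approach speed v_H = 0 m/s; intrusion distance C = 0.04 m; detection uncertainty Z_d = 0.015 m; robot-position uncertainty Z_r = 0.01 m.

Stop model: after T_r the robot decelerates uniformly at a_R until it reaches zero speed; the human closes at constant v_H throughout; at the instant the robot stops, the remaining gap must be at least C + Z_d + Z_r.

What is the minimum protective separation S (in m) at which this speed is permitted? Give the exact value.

T_s = v_R/a_R = (9/20)/(1/2) = 0.9000 s
robot covers v_R·T_r = 0.4500·0.2000 = 0.0900 m before braking
braking distance = 0.4500²/(2·0.5000) = 0.2025 m
person approaches 0.0000·(0.2000+0.9000) = 0.0000 m
residual clearance needed = 0.0400+0.0150+0.0100 = 0.0650 m
S_min ≈ 0.0900+0.2025+0.0000+0.0650  ⇒  S_min = 143/400 m

S_min = 143/400 m = 0.3575 m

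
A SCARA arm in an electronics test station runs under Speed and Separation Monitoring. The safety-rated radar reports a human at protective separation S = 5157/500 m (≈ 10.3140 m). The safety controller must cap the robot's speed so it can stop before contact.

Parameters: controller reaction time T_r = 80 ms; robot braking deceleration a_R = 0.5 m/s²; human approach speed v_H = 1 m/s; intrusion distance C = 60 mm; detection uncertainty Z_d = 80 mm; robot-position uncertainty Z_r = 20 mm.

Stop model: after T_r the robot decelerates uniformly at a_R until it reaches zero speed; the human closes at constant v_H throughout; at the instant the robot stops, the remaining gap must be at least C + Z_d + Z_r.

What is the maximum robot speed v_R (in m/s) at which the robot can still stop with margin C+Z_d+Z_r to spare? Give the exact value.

v_R_max = 23/10 m/s = 2.3000 m/s

quadratic (1)·v² + (52/25)·v + (-5037/500) = 0
  disc = (52/25)² − 4·(1)·(-5037/500) = 27889/625 ; √disc = 167/25
  v_R = (−(52/25) + 167/25) / (2·(1)) = 23/10 m/s
check:
stop time T_s = (23/10)/(1/2) = 4.6000 s
robot covers v_R·T_r = 2.3000·0.0800 = 0.1840 m before braking
braking distance = 2.3000²/(2·0.5000) = 5.2900 m
person approaches 1.0000·(0.0800+4.6000) = 4.6800 m
margins: 0.0600+0.0800+0.0200 = 0.1600 m
sum ≈ 0.1840+5.2900+4.6800+0.1600 ≈ 10.3140 m = S ✓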